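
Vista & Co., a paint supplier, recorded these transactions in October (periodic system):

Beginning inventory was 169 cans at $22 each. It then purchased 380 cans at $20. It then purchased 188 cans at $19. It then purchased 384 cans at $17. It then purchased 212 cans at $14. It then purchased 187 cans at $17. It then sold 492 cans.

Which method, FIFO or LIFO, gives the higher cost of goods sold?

FIFO

FIFO COGS: 169 @ $22 + 323 @ $20 = $10,178
LIFO COGS: 187 @ $17 + 212 @ $14 + 93 @ $17 = $7,728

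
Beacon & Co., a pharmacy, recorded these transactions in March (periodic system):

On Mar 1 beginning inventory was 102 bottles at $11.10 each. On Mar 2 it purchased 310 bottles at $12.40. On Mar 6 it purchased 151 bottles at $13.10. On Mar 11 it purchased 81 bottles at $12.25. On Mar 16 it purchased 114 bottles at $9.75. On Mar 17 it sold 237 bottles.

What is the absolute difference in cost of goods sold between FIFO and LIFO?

FIFO COGS: 102 @ $11.10 + 135 @ $12.40 = $2,806.20
LIFO COGS: 114 @ $9.75 + 81 @ $12.25 + 42 @ $13.10 = $2,653.95
Difference = |$2,806.20 − $2,653.95| = $152.25

$152.25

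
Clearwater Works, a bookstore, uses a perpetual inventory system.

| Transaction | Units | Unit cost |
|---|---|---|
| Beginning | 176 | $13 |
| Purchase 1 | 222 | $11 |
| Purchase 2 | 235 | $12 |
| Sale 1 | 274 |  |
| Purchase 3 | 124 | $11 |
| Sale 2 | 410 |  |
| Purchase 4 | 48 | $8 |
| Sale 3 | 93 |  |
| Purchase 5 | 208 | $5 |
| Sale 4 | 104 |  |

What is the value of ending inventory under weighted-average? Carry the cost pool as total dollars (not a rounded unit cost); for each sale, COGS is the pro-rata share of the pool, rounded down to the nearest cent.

After Beginning: 176 on hand, pool $2,288.00 (≈ $13.0000 each)
After Purchase 1: 398 on hand, pool $4,730.00 (≈ $11.8844 each)
After Purchase 2: 633 on hand, pool $7,550.00 (≈ $11.9273 each)
Sale 1, sell 274: 274/633 × $7,550.00 → $3,268.08
After Purchase 3: 483 on hand, pool $5,645.92 (≈ $11.6893 each)
Sale 2, sell 410: 410/483 × $5,645.92 → $4,792.60
After Purchase 4: 121 on hand, pool $1,237.32 (≈ $10.2258 each)
Sale 3, sell 93: 93/121 × $1,237.32 → $950.99
After Purchase 5: 236 on hand, pool $1,326.33 (≈ $5.6200 each)
Sale 4, sell 104: 104/236 × $1,326.33 → $584.48
Total COGS = $3,268.08 + $4,792.60 + $950.99 + $584.48 = $9,596.15
Ending inventory (cost pool remaining) = $741.85

Ending inventory = $741.85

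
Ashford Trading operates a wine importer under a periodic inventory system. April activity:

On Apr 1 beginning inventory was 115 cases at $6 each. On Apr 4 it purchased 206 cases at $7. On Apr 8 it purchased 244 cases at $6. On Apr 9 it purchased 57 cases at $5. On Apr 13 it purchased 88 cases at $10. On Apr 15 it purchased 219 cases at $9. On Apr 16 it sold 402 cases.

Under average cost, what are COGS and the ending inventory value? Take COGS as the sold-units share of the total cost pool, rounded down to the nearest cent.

COGS = $2,913.09; ending inventory = $3,818.91

Apr 16, sell 402: 402/929 × $6,732.00 → $2,913.09
Ending inventory (cost pool remaining) = $3,818.91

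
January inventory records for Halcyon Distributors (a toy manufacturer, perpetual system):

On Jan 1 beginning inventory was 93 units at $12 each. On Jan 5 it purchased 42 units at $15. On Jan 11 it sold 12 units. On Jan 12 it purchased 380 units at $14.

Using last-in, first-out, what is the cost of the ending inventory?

Ending inventory = $6,886

Jan 11, 12 sold [LIFO — newest first]: 12 @ $15 = $180
Ending inventory: 93 @ $12 + 30 @ $15 + 380 @ $14 = $6,886
Check: goods available $7,066 = COGS $180 + ending $6,886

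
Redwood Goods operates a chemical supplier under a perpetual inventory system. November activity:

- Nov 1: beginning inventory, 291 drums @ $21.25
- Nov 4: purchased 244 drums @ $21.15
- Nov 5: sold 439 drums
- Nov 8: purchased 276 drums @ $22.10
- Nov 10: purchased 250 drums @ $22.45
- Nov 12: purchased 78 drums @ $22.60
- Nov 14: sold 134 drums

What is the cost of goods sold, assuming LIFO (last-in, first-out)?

COGS = $12,324.35

Nov 5, 439 sold [LIFO — newest first]: 244 @ $21.15 + 195 @ $21.25 = $9,304.35
Nov 14, 134 sold [LIFO — newest first]: 78 @ $22.60 + 56 @ $22.45 = $3,020.00
Total COGS = $9,304.35 + $3,020.00 = $12,324.35
Ending inventory: 96 @ $21.25 + 276 @ $22.10 + 194 @ $22.45 = $12,494.90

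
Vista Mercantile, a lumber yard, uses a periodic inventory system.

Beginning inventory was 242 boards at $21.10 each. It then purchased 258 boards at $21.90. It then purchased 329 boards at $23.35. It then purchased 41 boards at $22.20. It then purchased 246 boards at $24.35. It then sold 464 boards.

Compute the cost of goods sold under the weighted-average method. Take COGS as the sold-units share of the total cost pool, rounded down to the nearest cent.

COGS = $10,535.14

Sale 1, sell 464: 464/1116 × $25,338.85 → $10,535.14
Ending inventory (cost pool remaining) = $14,803.71
Check: goods available $25,338.85 = COGS $10,535.14 + ending $14,803.71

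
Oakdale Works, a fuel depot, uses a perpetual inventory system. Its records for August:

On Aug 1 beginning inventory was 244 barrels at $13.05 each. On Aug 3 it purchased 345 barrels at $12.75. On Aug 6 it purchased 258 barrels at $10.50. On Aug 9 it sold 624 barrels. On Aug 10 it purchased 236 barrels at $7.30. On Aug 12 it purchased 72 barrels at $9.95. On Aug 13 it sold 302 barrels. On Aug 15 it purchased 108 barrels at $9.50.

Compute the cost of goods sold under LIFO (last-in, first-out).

COGS = $9,777.20

Aug 9, 624 sold [LIFO — newest first]: 258 @ $10.50 + 345 @ $12.75 + 21 @ $13.05 = $7,381.80
Aug 13, 302 sold [LIFO — newest first]: 72 @ $9.95 + 230 @ $7.30 = $2,395.40
Total COGS = $7,381.80 + $2,395.40 = $9,777.20
Ending inventory: 223 @ $13.05 + 6 @ $7.30 + 108 @ $9.50 = $3,979.95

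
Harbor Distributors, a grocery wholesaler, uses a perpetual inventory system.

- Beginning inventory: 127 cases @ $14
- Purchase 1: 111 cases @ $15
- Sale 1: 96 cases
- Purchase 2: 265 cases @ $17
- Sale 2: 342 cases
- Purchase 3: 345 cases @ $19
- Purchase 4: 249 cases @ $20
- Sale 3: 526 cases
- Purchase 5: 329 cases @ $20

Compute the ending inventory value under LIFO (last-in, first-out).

Sale 1 (96) [LIFO — newest first]: 96 @ $15 = $1,440
Sale 2 (342) [LIFO — newest first]: 265 @ $17 + 15 @ $15 + 62 @ $14 = $5,598
Sale 3 (526) [LIFO — newest first]: 249 @ $20 + 277 @ $19 = $10,243
Total COGS = $1,440 + $5,598 + $10,243 = $17,281
Ending inventory: 65 @ $14 + 68 @ $19 + 329 @ $20 = $8,782

Ending inventory = $8,782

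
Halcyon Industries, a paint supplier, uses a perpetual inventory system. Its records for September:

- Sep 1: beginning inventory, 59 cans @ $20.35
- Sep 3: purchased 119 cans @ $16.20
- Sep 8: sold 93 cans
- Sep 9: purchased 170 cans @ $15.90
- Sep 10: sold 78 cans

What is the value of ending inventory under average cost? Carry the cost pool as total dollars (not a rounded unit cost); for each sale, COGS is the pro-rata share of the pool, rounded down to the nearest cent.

Ending inventory = $2,913.17

After Sep 1: 59 on hand, pool $1,200.65 (≈ $20.3500 each)
After Sep 3: 178 on hand, pool $3,128.45 (≈ $17.5756 each)
Sep 8, sell 93: 93/178 × $3,128.45 → $1,634.52
After Sep 9: 255 on hand, pool $4,196.93 (≈ $16.4585 each)
Sep 10, sell 78: 78/255 × $4,196.93 → $1,283.76
Total COGS = $1,634.52 + $1,283.76 = $2,918.28
Ending inventory (cost pool remaining) = $2,913.17
Check: goods available $5,831.45 = COGS $2,918.28 + ending $2,913.17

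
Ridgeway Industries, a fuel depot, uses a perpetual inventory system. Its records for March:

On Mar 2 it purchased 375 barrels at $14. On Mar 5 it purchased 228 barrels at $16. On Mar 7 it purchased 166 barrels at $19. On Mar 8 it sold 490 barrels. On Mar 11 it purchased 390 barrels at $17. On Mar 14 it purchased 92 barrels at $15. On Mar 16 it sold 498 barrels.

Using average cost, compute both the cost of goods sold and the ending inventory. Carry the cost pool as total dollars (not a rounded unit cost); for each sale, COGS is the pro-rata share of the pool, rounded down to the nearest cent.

After Mar 2: 375 on hand, pool $5,250.00 (≈ $14.0000 each)
After Mar 5: 603 on hand, pool $8,898.00 (≈ $14.7562 each)
After Mar 7: 769 on hand, pool $12,052.00 (≈ $15.6723 each)
Mar 8, sell 490: 490/769 × $12,052.00 → $7,679.42
After Mar 11: 669 on hand, pool $11,002.58 (≈ $16.4463 each)
After Mar 14: 761 on hand, pool $12,382.58 (≈ $16.2715 each)
Mar 16, sell 498: 498/761 × $12,382.58 → $8,103.18
Total COGS = $7,679.42 + $8,103.18 = $15,782.60
Ending inventory (cost pool remaining) = $4,279.40
Check: goods available $20,062.00 = COGS $15,782.60 + ending $4,279.40

COGS = $15,782.60; ending inventory = $4,279.40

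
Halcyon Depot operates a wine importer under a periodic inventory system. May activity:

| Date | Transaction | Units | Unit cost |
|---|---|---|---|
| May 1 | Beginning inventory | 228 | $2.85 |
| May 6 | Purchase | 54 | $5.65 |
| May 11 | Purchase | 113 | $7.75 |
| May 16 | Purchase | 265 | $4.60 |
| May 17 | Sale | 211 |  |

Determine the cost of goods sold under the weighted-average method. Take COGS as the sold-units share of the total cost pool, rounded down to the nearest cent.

COGS = $974.96

May 17, sell 211: 211/660 × $3,049.65 → $974.96
Ending inventory (cost pool remaining) = $2,074.69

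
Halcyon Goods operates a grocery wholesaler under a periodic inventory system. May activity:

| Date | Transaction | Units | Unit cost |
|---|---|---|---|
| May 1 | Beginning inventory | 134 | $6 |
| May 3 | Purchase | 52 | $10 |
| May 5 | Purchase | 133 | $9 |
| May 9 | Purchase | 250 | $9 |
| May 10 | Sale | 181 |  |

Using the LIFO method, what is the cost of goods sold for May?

May 10, 181 sold [LIFO — newest first]: 181 @ $9 = $1,629
Ending inventory: 134 @ $6 + 52 @ $10 + 133 @ $9 + 69 @ $9 = $3,142
Check: goods available $4,771 = COGS $1,629 + ending $3,142

COGS = $1,629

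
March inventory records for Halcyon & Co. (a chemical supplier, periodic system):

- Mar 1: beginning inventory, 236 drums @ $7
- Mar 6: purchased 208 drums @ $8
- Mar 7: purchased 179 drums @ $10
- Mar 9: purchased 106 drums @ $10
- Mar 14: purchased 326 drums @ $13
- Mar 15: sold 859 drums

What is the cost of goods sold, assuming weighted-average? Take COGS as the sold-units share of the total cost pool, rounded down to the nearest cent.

Mar 15, sell 859: 859/1055 × $10,404.00 → $8,471.12
Ending inventory (cost pool remaining) = $1,932.88

COGS = $8,471.12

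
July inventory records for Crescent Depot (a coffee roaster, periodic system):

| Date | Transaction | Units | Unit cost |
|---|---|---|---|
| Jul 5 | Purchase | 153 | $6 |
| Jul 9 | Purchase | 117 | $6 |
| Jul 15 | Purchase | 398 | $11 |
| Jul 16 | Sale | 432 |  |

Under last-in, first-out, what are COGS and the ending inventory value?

Jul 16, 432 sold [LIFO — newest first]: 398 @ $11 + 34 @ $6 = $4,582
Ending inventory: 153 @ $6 + 83 @ $6 = $1,416

COGS = $4,582; ending inventory = $1,416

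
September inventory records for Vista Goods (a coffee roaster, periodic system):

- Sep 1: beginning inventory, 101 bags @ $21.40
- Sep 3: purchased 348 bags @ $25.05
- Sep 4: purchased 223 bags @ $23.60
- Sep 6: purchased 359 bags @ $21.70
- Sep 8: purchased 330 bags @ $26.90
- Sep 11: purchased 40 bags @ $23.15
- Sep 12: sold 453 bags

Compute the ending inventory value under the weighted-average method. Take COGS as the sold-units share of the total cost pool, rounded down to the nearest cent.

Ending inventory = $22,827.05

Sep 12, sell 453: 453/1401 × $33,734.90 → $10,907.85
Ending inventory (cost pool remaining) = $22,827.05
Check: goods available $33,734.90 = COGS $10,907.85 + ending $22,827.05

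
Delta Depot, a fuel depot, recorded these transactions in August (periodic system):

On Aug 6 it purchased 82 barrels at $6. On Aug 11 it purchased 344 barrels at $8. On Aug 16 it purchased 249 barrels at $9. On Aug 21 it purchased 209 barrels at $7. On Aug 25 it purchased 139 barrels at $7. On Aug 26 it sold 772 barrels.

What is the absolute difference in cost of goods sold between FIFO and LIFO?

FIFO COGS: 82 @ $6 + 344 @ $8 + 249 @ $9 + 97 @ $7 = $6,164
LIFO COGS: 139 @ $7 + 209 @ $7 + 249 @ $9 + 175 @ $8 = $6,077
Difference = |$6,164 − $6,077| = $87

$87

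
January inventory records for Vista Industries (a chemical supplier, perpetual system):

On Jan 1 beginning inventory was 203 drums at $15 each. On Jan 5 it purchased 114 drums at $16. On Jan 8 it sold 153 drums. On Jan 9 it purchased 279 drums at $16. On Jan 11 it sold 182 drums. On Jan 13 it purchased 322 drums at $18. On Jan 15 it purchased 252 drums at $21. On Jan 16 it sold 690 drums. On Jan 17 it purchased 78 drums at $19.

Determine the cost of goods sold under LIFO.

Jan 8, 153 sold [LIFO — newest first]: 114 @ $16 + 39 @ $15 = $2,409
Jan 11, 182 sold [LIFO — newest first]: 182 @ $16 = $2,912
Jan 16, 690 sold [LIFO — newest first]: 252 @ $21 + 322 @ $18 + 97 @ $16 + 19 @ $15 = $12,925
Total COGS = $2,409 + $2,912 + $12,925 = $18,246
Ending inventory: 145 @ $15 + 78 @ $19 = $3,657
Check: goods available $21,903 = COGS $18,246 + ending $3,657

COGS = $18,246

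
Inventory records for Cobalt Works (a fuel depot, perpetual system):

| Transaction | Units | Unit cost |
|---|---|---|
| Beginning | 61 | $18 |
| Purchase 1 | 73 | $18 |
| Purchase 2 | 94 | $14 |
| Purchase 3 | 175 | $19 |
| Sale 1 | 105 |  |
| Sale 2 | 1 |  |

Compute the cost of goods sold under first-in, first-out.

COGS = $1,908

Sale 1 (105) [FIFO — oldest first]: 61 @ $18 + 44 @ $18 = $1,890
Sale 2 (1) [FIFO — oldest first]: 1 @ $18 = $18
Total COGS = $1,890 + $18 = $1,908
Ending inventory: 28 @ $18 + 94 @ $14 + 175 @ $19 = $5,145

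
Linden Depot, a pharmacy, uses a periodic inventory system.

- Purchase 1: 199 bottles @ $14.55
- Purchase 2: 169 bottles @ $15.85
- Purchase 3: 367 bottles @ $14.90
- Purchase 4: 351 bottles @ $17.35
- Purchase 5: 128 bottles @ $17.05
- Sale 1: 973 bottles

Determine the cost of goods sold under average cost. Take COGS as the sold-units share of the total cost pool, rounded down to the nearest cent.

Sale 1, sell 973: 973/1214 × $19,314.65 → $15,480.35
Ending inventory (cost pool remaining) = $3,834.30
Check: goods available $19,314.65 = COGS $15,480.35 + ending $3,834.30

COGS = $15,480.35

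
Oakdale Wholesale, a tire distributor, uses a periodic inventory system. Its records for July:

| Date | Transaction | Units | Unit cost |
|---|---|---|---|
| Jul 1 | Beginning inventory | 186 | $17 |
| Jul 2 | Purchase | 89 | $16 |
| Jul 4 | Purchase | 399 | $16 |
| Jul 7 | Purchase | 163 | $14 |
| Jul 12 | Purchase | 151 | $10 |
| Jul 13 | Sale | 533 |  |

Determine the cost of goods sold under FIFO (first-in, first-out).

COGS = $8,714

Jul 13, 533 sold [FIFO — oldest first]: 186 @ $17 + 89 @ $16 + 258 @ $16 = $8,714
Ending inventory: 141 @ $16 + 163 @ $14 + 151 @ $10 = $6,048
Check: goods available $14,762 = COGS $8,714 + ending $6,048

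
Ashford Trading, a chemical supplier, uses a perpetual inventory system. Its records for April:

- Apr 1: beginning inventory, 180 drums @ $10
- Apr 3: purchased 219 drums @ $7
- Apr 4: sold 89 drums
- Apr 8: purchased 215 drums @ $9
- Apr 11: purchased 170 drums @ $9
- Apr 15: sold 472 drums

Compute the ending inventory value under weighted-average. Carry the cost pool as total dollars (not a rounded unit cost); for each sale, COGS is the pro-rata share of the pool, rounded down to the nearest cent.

Ending inventory = $1,942.69

After Apr 1: 180 on hand, pool $1,800.00 (≈ $10.0000 each)
After Apr 3: 399 on hand, pool $3,333.00 (≈ $8.3534 each)
Apr 4, sell 89: 89/399 × $3,333.00 → $743.45
After Apr 8: 525 on hand, pool $4,524.55 (≈ $8.6182 each)
After Apr 11: 695 on hand, pool $6,054.55 (≈ $8.7116 each)
Apr 15, sell 472: 472/695 × $6,054.55 → $4,111.86
Total COGS = $743.45 + $4,111.86 = $4,855.31
Ending inventory (cost pool remaining) = $1,942.69
Check: goods available $6,798.00 = COGS $4,855.31 + ending $1,942.69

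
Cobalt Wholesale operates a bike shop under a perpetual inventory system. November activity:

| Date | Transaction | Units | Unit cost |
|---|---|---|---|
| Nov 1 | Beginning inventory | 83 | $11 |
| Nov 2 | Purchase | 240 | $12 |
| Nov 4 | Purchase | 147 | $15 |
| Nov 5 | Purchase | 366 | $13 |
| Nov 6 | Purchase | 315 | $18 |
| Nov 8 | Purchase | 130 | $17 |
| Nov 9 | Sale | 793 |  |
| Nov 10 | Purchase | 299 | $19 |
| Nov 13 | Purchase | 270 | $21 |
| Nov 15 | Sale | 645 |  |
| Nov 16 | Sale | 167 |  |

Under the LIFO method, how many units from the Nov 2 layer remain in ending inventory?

Nov 9, 793 sold [LIFO — newest first]: 130 @ $17 + 315 @ $18 + 348 @ $13 = $12,404
Nov 15, 645 sold [LIFO — newest first]: 270 @ $21 + 299 @ $19 + 18 @ $13 + 58 @ $15 = $12,455
Nov 16, 167 sold [LIFO — newest first]: 89 @ $15 + 78 @ $12 = $2,271
Total COGS = $12,404 + $12,455 + $2,271 = $27,130
Ending inventory: 83 @ $11 + 162 @ $12 = $2,857

162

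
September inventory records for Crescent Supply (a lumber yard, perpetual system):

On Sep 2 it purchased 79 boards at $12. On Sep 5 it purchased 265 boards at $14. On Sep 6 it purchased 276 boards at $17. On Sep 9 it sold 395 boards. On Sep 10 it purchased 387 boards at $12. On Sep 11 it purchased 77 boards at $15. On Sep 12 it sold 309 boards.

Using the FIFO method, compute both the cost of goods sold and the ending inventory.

Sep 9, 395 sold [FIFO — oldest first]: 79 @ $12 + 265 @ $14 + 51 @ $17 = $5,525
Sep 12, 309 sold [FIFO — oldest first]: 225 @ $17 + 84 @ $12 = $4,833
Total COGS = $5,525 + $4,833 = $10,358
Ending inventory: 303 @ $12 + 77 @ $15 = $4,791
Check: goods available $15,149 = COGS $10,358 + ending $4,791

COGS = $10,358; ending inventory = $4,791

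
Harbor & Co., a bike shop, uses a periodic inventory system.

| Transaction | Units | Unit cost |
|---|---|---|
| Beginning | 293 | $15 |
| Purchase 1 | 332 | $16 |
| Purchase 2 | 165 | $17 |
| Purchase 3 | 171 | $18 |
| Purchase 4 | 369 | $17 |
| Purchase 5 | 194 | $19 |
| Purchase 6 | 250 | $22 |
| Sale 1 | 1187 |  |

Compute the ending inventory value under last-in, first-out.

Ending inventory = $9,099

Sale 1 (1187) [LIFO — newest first]: 250 @ $22 + 194 @ $19 + 369 @ $17 + 171 @ $18 + 165 @ $17 + 38 @ $16 = $21,950
Ending inventory: 293 @ $15 + 294 @ $16 = $9,099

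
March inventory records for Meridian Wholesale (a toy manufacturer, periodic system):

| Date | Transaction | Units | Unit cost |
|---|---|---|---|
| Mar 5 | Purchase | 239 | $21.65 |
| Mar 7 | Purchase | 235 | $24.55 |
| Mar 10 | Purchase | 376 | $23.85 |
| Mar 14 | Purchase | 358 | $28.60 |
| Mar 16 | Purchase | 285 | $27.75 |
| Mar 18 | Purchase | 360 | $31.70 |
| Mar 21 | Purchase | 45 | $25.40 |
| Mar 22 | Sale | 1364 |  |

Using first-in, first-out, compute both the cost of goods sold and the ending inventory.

Mar 22, 1364 sold [FIFO — oldest first]: 239 @ $21.65 + 235 @ $24.55 + 376 @ $23.85 + 358 @ $28.60 + 156 @ $27.75 = $34,479.00
Ending inventory: 129 @ $27.75 + 360 @ $31.70 + 45 @ $25.40 = $16,134.75
Check: goods available $50,613.75 = COGS $34,479.00 + ending $16,134.75

COGS = $34,479.00; ending inventory = $16,134.75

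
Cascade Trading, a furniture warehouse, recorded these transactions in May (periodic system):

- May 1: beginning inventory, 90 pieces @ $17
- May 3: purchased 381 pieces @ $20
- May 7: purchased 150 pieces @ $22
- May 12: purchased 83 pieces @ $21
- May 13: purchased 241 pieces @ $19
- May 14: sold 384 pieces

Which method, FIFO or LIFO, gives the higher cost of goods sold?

LIFO

FIFO COGS: 90 @ $17 + 294 @ $20 = $7,410
LIFO COGS: 241 @ $19 + 83 @ $21 + 60 @ $22 = $7,642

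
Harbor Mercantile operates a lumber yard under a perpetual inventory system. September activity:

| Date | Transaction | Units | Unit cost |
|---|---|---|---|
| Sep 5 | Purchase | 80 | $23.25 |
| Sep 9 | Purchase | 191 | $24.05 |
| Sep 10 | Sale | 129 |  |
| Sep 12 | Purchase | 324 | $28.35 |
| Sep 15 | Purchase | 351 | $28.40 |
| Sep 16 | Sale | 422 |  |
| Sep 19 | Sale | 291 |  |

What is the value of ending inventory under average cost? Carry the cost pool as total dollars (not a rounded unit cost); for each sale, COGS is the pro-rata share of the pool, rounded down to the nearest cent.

After Sep 5: 80 on hand, pool $1,860.00 (≈ $23.2500 each)
After Sep 9: 271 on hand, pool $6,453.55 (≈ $23.8138 each)
Sep 10, sell 129: 129/271 × $6,453.55 → $3,071.98
After Sep 12: 466 on hand, pool $12,566.97 (≈ $26.9677 each)
After Sep 15: 817 on hand, pool $22,535.37 (≈ $27.5831 each)
Sep 16, sell 422: 422/817 × $22,535.37 → $11,640.05
Sep 19, sell 291: 291/395 × $10,895.32 → $8,026.67
Total COGS = $3,071.98 + $11,640.05 + $8,026.67 = $22,738.70
Ending inventory (cost pool remaining) = $2,868.65

Ending inventory = $2,868.65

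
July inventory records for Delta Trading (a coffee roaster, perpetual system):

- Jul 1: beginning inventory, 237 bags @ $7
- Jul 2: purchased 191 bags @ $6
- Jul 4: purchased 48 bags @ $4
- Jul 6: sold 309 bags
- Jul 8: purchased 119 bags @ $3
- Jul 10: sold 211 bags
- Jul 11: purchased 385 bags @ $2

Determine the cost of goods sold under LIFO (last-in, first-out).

COGS = $2,829

Jul 6, 309 sold [LIFO — newest first]: 48 @ $4 + 191 @ $6 + 70 @ $7 = $1,828
Jul 10, 211 sold [LIFO — newest first]: 119 @ $3 + 92 @ $7 = $1,001
Total COGS = $1,828 + $1,001 = $2,829
Ending inventory: 75 @ $7 + 385 @ $2 = $1,295
Check: goods available $4,124 = COGS $2,829 + ending $1,295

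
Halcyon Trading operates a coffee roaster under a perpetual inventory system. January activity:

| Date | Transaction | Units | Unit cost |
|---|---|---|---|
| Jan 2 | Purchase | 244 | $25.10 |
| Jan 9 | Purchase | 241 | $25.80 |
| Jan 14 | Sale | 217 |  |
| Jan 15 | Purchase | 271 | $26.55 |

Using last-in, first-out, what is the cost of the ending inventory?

Ending inventory = $13,938.65

Jan 14, 217 sold [LIFO — newest first]: 217 @ $25.80 = $5,598.60
Ending inventory: 244 @ $25.10 + 24 @ $25.80 + 271 @ $26.55 = $13,938.65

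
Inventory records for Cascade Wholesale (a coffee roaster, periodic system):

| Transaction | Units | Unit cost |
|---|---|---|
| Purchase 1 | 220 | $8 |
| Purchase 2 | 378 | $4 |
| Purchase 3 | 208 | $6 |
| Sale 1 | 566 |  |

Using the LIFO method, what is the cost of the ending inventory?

Sale 1 (566) [LIFO — newest first]: 208 @ $6 + 358 @ $4 = $2,680
Ending inventory: 220 @ $8 + 20 @ $4 = $1,840

Ending inventory = $1,840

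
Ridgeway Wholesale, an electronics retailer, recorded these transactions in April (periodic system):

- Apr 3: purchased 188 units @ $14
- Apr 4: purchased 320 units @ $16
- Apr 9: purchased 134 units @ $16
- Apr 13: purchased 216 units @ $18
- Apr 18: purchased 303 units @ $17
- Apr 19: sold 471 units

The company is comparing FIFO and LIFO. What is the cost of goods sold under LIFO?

FIFO COGS: 188 @ $14 + 283 @ $16 = $7,160
LIFO COGS: 303 @ $17 + 168 @ $18 = $8,175

COGS = $8,175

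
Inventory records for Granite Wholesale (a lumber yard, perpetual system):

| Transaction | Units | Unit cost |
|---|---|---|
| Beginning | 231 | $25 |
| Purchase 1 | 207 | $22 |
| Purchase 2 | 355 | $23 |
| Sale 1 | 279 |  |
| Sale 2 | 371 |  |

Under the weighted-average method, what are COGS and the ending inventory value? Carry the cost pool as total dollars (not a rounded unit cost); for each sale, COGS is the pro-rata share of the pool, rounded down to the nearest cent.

COGS = $15,159.01; ending inventory = $3,334.99

After Beginning: 231 on hand, pool $5,775.00 (≈ $25.0000 each)
After Purchase 1: 438 on hand, pool $10,329.00 (≈ $23.5822 each)
After Purchase 2: 793 on hand, pool $18,494.00 (≈ $23.3216 each)
Sale 1, sell 279: 279/793 × $18,494.00 → $6,506.71
Sale 2, sell 371: 371/514 × $11,987.29 → $8,652.30
Total COGS = $6,506.71 + $8,652.30 = $15,159.01
Ending inventory (cost pool remaining) = $3,334.99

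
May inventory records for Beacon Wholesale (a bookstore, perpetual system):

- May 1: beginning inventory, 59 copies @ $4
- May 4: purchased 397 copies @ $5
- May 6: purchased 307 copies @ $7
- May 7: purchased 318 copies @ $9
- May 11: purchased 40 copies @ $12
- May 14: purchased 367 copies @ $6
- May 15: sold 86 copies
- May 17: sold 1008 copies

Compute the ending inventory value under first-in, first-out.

Ending inventory = $2,526

May 15, 86 sold [FIFO — oldest first]: 59 @ $4 + 27 @ $5 = $371
May 17, 1008 sold [FIFO — oldest first]: 370 @ $5 + 307 @ $7 + 318 @ $9 + 13 @ $12 = $7,017
Total COGS = $371 + $7,017 = $7,388
Ending inventory: 27 @ $12 + 367 @ $6 = $2,526
Check: goods available $9,914 = COGS $7,388 + ending $2,526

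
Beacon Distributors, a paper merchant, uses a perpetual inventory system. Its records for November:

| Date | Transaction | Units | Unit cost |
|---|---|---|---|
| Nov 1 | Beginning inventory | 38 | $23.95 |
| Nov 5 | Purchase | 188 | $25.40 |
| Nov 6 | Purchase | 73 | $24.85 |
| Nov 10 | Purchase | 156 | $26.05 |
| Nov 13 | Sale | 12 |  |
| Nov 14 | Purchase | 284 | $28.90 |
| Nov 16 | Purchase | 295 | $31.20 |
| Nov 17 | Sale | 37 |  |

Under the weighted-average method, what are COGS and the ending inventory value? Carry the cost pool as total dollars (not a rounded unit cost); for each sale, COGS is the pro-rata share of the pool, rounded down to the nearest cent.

After Nov 1: 38 on hand, pool $910.10 (≈ $23.9500 each)
After Nov 5: 226 on hand, pool $5,685.30 (≈ $25.1562 each)
After Nov 6: 299 on hand, pool $7,499.35 (≈ $25.0814 each)
After Nov 10: 455 on hand, pool $11,563.15 (≈ $25.4135 each)
Nov 13, sell 12: 12/455 × $11,563.15 → $304.96
After Nov 14: 727 on hand, pool $19,465.79 (≈ $26.7755 each)
After Nov 16: 1022 on hand, pool $28,669.79 (≈ $28.0526 each)
Nov 17, sell 37: 37/1022 × $28,669.79 → $1,037.94
Total COGS = $304.96 + $1,037.94 = $1,342.90
Ending inventory (cost pool remaining) = $27,631.85

COGS = $1,342.90; ending inventory = $27,631.85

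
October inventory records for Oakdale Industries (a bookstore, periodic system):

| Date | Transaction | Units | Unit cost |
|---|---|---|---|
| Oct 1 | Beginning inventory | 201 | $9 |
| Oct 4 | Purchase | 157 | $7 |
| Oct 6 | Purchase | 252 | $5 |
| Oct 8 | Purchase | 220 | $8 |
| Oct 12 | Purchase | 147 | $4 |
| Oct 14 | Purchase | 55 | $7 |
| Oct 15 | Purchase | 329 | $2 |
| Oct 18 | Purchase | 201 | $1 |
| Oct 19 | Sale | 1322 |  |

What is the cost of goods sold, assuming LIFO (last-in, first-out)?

COGS = $5,678

Oct 19, 1322 sold [LIFO — newest first]: 201 @ $1 + 329 @ $2 + 55 @ $7 + 147 @ $4 + 220 @ $8 + 252 @ $5 + 118 @ $7 = $5,678
Ending inventory: 201 @ $9 + 39 @ $7 = $2,082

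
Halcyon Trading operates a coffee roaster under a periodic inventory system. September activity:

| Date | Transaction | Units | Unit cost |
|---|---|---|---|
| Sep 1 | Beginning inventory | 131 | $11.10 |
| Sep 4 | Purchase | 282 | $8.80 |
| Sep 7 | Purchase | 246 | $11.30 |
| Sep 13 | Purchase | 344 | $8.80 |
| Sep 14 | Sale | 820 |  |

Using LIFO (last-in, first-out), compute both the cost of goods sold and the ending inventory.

Sep 14, 820 sold [LIFO — newest first]: 344 @ $8.80 + 246 @ $11.30 + 230 @ $8.80 = $7,831.00
Ending inventory: 131 @ $11.10 + 52 @ $8.80 = $1,911.70

COGS = $7,831.00; ending inventory = $1,911.70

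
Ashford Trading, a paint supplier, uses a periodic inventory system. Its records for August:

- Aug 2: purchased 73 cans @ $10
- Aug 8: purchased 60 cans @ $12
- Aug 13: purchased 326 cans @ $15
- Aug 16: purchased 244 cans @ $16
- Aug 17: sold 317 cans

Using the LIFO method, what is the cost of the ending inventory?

Aug 17, 317 sold [LIFO — newest first]: 244 @ $16 + 73 @ $15 = $4,999
Ending inventory: 73 @ $10 + 60 @ $12 + 253 @ $15 = $5,245

Ending inventory = $5,245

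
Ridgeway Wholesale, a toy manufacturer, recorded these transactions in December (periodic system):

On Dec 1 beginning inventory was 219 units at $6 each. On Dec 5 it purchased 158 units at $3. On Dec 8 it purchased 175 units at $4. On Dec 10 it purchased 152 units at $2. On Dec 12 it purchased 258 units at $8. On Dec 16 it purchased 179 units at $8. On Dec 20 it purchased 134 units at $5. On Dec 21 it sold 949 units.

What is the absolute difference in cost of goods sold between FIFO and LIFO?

$571

FIFO COGS: 219 @ $6 + 158 @ $3 + 175 @ $4 + 152 @ $2 + 245 @ $8 = $4,752
LIFO COGS: 134 @ $5 + 179 @ $8 + 258 @ $8 + 152 @ $2 + 175 @ $4 + 51 @ $3 = $5,323
Difference = |$4,752 − $5,323| = $571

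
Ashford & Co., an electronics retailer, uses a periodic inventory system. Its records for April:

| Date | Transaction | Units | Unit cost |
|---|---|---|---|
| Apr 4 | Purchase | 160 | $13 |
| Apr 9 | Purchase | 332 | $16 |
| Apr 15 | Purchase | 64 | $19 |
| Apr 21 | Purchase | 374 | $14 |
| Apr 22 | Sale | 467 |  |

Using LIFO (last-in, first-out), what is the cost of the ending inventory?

Apr 22, 467 sold [LIFO — newest first]: 374 @ $14 + 64 @ $19 + 29 @ $16 = $6,916
Ending inventory: 160 @ $13 + 303 @ $16 = $6,928

Ending inventory = $6,928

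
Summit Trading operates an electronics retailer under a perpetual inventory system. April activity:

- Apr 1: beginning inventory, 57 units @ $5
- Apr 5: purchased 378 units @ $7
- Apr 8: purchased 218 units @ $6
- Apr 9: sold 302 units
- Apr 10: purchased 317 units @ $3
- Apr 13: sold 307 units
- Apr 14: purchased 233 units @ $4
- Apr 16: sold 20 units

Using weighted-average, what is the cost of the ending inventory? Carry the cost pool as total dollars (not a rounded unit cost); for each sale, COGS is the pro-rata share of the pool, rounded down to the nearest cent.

Ending inventory = $2,587.18

After Apr 1: 57 on hand, pool $285.00 (≈ $5.0000 each)
After Apr 5: 435 on hand, pool $2,931.00 (≈ $6.7379 each)
After Apr 8: 653 on hand, pool $4,239.00 (≈ $6.4916 each)
Apr 9, sell 302: 302/653 × $4,239.00 → $1,960.45
After Apr 10: 668 on hand, pool $3,229.55 (≈ $4.8347 each)
Apr 13, sell 307: 307/668 × $3,229.55 → $1,484.23
After Apr 14: 594 on hand, pool $2,677.32 (≈ $4.5073 each)
Apr 16, sell 20: 20/594 × $2,677.32 → $90.14
Total COGS = $1,960.45 + $1,484.23 + $90.14 = $3,534.82
Ending inventory (cost pool remaining) = $2,587.18
Check: goods available $6,122.00 = COGS $3,534.82 + ending $2,587.18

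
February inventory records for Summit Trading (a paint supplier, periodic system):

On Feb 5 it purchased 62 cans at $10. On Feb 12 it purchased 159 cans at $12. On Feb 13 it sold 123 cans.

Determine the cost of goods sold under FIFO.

COGS = $1,352

Feb 13, 123 sold [FIFO — oldest first]: 62 @ $10 + 61 @ $12 = $1,352
Ending inventory: 98 @ $12 = $1,176
Check: goods available $2,528 = COGS $1,352 + ending $1,176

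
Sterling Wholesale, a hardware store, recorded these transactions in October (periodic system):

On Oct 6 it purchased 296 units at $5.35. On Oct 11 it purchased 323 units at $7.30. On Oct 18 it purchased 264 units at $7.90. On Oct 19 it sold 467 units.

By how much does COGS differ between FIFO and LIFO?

FIFO COGS: 296 @ $5.35 + 171 @ $7.30 = $2,831.90
LIFO COGS: 264 @ $7.90 + 203 @ $7.30 = $3,567.50
Difference = |$2,831.90 − $3,567.50| = $735.60

$735.60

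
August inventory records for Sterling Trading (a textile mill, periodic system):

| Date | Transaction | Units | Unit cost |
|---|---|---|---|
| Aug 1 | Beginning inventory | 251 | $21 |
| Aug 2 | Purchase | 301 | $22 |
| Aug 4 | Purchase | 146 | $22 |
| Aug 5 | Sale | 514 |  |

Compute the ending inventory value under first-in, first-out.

Ending inventory = $4,048

Aug 5, 514 sold [FIFO — oldest first]: 251 @ $21 + 263 @ $22 = $11,057
Ending inventory: 38 @ $22 + 146 @ $22 = $4,048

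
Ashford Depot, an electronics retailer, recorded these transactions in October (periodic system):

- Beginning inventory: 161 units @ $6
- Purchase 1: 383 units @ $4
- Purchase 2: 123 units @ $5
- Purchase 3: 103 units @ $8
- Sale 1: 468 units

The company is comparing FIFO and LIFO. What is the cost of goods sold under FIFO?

COGS = $2,194

FIFO COGS: 161 @ $6 + 307 @ $4 = $2,194
LIFO COGS: 103 @ $8 + 123 @ $5 + 242 @ $4 = $2,407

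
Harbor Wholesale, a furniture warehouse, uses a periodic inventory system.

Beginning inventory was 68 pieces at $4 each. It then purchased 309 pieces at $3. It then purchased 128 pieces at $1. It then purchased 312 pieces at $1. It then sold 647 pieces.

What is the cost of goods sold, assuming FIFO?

Sale 1 (647) [FIFO — oldest first]: 68 @ $4 + 309 @ $3 + 128 @ $1 + 142 @ $1 = $1,469
Ending inventory: 170 @ $1 = $170

COGS = $1,469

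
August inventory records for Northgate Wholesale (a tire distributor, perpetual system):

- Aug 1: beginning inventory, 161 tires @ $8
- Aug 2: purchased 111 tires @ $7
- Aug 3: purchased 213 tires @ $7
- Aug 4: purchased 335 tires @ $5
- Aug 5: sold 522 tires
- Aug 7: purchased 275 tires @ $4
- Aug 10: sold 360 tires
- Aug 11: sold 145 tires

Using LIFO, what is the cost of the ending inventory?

Ending inventory = $544

Aug 5, 522 sold [LIFO — newest first]: 335 @ $5 + 187 @ $7 = $2,984
Aug 10, 360 sold [LIFO — newest first]: 275 @ $4 + 26 @ $7 + 59 @ $7 = $1,695
Aug 11, 145 sold [LIFO — newest first]: 52 @ $7 + 93 @ $8 = $1,108
Total COGS = $2,984 + $1,695 + $1,108 = $5,787
Ending inventory: 68 @ $8 = $544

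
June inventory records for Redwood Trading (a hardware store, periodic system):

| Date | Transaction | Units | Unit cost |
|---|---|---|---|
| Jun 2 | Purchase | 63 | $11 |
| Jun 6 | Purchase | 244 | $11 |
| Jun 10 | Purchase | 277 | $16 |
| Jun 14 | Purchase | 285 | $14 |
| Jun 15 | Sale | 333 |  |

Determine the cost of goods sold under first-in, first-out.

Jun 15, 333 sold [FIFO — oldest first]: 63 @ $11 + 244 @ $11 + 26 @ $16 = $3,793
Ending inventory: 251 @ $16 + 285 @ $14 = $8,006
Check: goods available $11,799 = COGS $3,793 + ending $8,006

COGS = $3,793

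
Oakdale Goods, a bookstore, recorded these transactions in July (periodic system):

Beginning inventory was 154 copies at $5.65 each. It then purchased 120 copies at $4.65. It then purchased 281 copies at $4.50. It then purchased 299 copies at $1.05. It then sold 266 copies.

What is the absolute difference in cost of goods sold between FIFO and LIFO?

$1,111.60

FIFO COGS: 154 @ $5.65 + 112 @ $4.65 = $1,390.90
LIFO COGS: 266 @ $1.05 = $279.30
Difference = |$1,390.90 − $279.30| = $1,111.60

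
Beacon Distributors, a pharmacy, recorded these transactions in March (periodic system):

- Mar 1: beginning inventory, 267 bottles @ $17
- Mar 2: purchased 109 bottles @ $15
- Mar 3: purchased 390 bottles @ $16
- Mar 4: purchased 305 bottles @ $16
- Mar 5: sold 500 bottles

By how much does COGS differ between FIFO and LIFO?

$158

FIFO COGS: 267 @ $17 + 109 @ $15 + 124 @ $16 = $8,158
LIFO COGS: 305 @ $16 + 195 @ $16 = $8,000
Difference = |$8,158 − $8,000| = $158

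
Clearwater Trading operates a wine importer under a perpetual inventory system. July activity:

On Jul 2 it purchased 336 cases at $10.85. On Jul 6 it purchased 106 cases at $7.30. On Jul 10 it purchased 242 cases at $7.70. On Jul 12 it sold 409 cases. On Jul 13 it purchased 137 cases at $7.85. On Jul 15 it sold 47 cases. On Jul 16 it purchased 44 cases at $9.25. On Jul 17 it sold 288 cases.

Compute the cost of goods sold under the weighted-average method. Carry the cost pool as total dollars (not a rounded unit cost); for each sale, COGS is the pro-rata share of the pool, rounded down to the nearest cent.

After Jul 2: 336 on hand, pool $3,645.60 (≈ $10.8500 each)
After Jul 6: 442 on hand, pool $4,419.40 (≈ $9.9986 each)
After Jul 10: 684 on hand, pool $6,282.80 (≈ $9.1854 each)
Jul 12, sell 409: 409/684 × $6,282.80 → $3,756.82
After Jul 13: 412 on hand, pool $3,601.43 (≈ $8.7413 each)
Jul 15, sell 47: 47/412 × $3,601.43 → $410.84
After Jul 16: 409 on hand, pool $3,597.59 (≈ $8.7961 each)
Jul 17, sell 288: 288/409 × $3,597.59 → $2,533.26
Total COGS = $3,756.82 + $410.84 + $2,533.26 = $6,700.92
Ending inventory (cost pool remaining) = $1,064.33

COGS = $6,700.92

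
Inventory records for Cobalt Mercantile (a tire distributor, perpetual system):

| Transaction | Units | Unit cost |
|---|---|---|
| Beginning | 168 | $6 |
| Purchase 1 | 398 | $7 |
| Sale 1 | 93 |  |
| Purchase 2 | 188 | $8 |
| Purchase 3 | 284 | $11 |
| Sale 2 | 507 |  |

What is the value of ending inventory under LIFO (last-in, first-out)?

Ending inventory = $2,898

Sale 1 (93) [LIFO — newest first]: 93 @ $7 = $651
Sale 2 (507) [LIFO — newest first]: 284 @ $11 + 188 @ $8 + 35 @ $7 = $4,873
Total COGS = $651 + $4,873 = $5,524
Ending inventory: 168 @ $6 + 270 @ $7 = $2,898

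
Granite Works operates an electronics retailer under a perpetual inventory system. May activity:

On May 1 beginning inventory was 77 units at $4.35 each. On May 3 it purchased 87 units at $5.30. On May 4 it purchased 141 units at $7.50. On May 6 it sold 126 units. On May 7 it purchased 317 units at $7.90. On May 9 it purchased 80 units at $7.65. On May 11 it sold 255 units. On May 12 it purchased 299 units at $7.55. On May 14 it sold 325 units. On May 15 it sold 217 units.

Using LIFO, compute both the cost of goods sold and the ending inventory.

May 6, 126 sold [LIFO — newest first]: 126 @ $7.50 = $945.00
May 11, 255 sold [LIFO — newest first]: 80 @ $7.65 + 175 @ $7.90 = $1,994.50
May 14, 325 sold [LIFO — newest first]: 299 @ $7.55 + 26 @ $7.90 = $2,462.85
May 15, 217 sold [LIFO — newest first]: 116 @ $7.90 + 15 @ $7.50 + 86 @ $5.30 = $1,484.70
Total COGS = $945.00 + $1,994.50 + $2,462.85 + $1,484.70 = $6,887.05
Ending inventory: 77 @ $4.35 + 1 @ $5.30 = $340.25
Check: goods available $7,227.30 = COGS $6,887.05 + ending $340.25

COGS = $6,887.05; ending inventory = $340.25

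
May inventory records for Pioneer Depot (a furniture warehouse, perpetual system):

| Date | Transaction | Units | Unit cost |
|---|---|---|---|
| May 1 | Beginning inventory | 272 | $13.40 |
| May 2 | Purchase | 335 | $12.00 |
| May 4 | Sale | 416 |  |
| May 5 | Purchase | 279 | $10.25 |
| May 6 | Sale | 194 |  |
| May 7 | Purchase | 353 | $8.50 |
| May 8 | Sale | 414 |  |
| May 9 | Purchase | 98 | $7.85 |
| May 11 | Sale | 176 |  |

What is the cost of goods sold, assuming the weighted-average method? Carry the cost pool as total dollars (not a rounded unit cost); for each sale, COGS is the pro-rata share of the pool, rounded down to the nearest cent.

After May 1: 272 on hand, pool $3,644.80 (≈ $13.4000 each)
After May 2: 607 on hand, pool $7,664.80 (≈ $12.6273 each)
May 4, sell 416: 416/607 × $7,664.80 → $5,252.97
After May 5: 470 on hand, pool $5,271.58 (≈ $11.2161 each)
May 6, sell 194: 194/470 × $5,271.58 → $2,175.92
After May 7: 629 on hand, pool $6,096.16 (≈ $9.6918 each)
May 8, sell 414: 414/629 × $6,096.16 → $4,012.41
After May 9: 313 on hand, pool $2,853.05 (≈ $9.1152 each)
May 11, sell 176: 176/313 × $2,853.05 → $1,604.27
Total COGS = $5,252.97 + $2,175.92 + $4,012.41 + $1,604.27 = $13,045.57
Ending inventory (cost pool remaining) = $1,248.78

COGS = $13,045.57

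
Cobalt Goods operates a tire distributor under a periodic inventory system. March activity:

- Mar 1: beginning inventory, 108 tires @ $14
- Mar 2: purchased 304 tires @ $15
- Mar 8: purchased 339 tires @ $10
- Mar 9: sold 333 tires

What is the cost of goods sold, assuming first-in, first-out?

Mar 9, 333 sold [FIFO — oldest first]: 108 @ $14 + 225 @ $15 = $4,887
Ending inventory: 79 @ $15 + 339 @ $10 = $4,575

COGS = $4,887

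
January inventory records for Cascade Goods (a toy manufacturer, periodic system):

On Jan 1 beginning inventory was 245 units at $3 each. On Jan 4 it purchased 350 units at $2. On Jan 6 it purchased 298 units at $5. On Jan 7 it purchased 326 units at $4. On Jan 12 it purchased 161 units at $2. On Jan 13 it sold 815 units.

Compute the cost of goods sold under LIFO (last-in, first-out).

Jan 13, 815 sold [LIFO — newest first]: 161 @ $2 + 326 @ $4 + 298 @ $5 + 30 @ $2 = $3,176
Ending inventory: 245 @ $3 + 320 @ $2 = $1,375
Check: goods available $4,551 = COGS $3,176 + ending $1,375

COGS = $3,176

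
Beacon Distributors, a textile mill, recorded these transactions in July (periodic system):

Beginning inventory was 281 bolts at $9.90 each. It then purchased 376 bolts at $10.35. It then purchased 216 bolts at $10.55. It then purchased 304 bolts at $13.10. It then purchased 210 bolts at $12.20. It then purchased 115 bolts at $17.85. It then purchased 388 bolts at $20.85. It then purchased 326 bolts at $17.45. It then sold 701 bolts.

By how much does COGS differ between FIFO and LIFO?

$6,369.75

FIFO COGS: 281 @ $9.90 + 376 @ $10.35 + 44 @ $10.55 = $7,137.70
LIFO COGS: 326 @ $17.45 + 375 @ $20.85 = $13,507.45
Difference = |$7,137.70 − $13,507.45| = $6,369.75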